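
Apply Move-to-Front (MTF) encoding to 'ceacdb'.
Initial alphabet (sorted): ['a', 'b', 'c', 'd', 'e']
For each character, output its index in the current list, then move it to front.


MTF encoding:
'c': index 2 in ['a', 'b', 'c', 'd', 'e'] -> ['c', 'a', 'b', 'd', 'e']
'e': index 4 in ['c', 'a', 'b', 'd', 'e'] -> ['e', 'c', 'a', 'b', 'd']
'a': index 2 in ['e', 'c', 'a', 'b', 'd'] -> ['a', 'e', 'c', 'b', 'd']
'c': index 2 in ['a', 'e', 'c', 'b', 'd'] -> ['c', 'a', 'e', 'b', 'd']
'd': index 4 in ['c', 'a', 'e', 'b', 'd'] -> ['d', 'c', 'a', 'e', 'b']
'b': index 4 in ['d', 'c', 'a', 'e', 'b'] -> ['b', 'd', 'c', 'a', 'e']


Output: [2, 4, 2, 2, 4, 4]


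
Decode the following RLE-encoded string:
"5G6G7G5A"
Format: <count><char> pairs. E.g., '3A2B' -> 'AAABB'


Expanding each <count><char> pair:
  5G -> 'GGGGG'
  6G -> 'GGGGGG'
  7G -> 'GGGGGGG'
  5A -> 'AAAAA'

Decoded = GGGGGGGGGGGGGGGGGGAAAAA


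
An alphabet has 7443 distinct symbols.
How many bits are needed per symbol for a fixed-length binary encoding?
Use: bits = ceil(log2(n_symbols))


log2(7443) = 12.8617
Bracket: 2^12 = 4096 < 7443 <= 2^13 = 8192
So ceil(log2(7443)) = 13

bits = ceil(log2(7443)) = ceil(12.8617) = 13 bits


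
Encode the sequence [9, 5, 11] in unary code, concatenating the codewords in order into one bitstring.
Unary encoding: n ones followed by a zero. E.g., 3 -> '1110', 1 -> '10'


Encode each number as n ones followed by a terminating 0:
  9 -> 1111111110 (10 bits)
  5 -> 111110 (6 bits)
  11 -> 111111111110 (12 bits)
Total length = 10 + 6 + 12 = 28 bits.

Unary([9, 5, 11]) = 1111111110111110111111111110 (28 bits)


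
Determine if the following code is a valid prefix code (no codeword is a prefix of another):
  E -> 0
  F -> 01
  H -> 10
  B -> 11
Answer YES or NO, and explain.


Checking each pair (does one codeword prefix another?):
  E='0' vs F='01': prefix -- VIOLATION

NO -- this is NOT a valid prefix code. E (0) is a prefix of F (01).


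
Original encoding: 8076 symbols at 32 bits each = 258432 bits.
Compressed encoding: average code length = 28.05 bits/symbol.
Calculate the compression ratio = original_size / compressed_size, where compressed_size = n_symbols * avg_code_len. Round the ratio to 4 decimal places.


original_size = n_symbols * orig_bits = 8076 * 32 = 258432 bits
compressed_size = n_symbols * avg_code_len = 8076 * 28.05 = 226531.8 bits
ratio = original_size / compressed_size = 258432 / 226531.8 = 1.1408

Compression ratio = 1.1408


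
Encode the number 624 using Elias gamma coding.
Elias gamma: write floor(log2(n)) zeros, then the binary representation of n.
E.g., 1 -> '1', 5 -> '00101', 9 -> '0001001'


num_bits = floor(log2(624)) + 1 = 10
leading_zeros = num_bits - 1 = 9
binary(624) = 1001110000

Elias gamma(624) = '000000000' + '1001110000' = 0000000001001110000 (19 bits)


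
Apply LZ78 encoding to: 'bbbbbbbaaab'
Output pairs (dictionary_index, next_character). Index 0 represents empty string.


LZ78 encoding steps:
Dictionary: {0: ''}
Step 1: w='' (idx 0), next='b' -> output (0, 'b'), add 'b' as idx 1
Step 2: w='b' (idx 1), next='b' -> output (1, 'b'), add 'bb' as idx 2
Step 3: w='bb' (idx 2), next='b' -> output (2, 'b'), add 'bbb' as idx 3
Step 4: w='b' (idx 1), next='a' -> output (1, 'a'), add 'ba' as idx 4
Step 5: w='' (idx 0), next='a' -> output (0, 'a'), add 'a' as idx 5
Step 6: w='a' (idx 5), next='b' -> output (5, 'b'), add 'ab' as idx 6


Encoded: [(0, 'b'), (1, 'b'), (2, 'b'), (1, 'a'), (0, 'a'), (5, 'b')]


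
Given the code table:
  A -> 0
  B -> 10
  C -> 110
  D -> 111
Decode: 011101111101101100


Decoding:
0 -> A
111 -> D
0 -> A
111 -> D
110 -> C
110 -> C
110 -> C
0 -> A


Result: ADADCCCA


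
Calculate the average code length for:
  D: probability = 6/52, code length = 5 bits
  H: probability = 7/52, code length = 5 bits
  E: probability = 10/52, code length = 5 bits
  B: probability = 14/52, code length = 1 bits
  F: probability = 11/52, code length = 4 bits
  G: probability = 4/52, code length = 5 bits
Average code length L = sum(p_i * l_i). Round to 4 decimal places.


Weighted contributions p_i * l_i:
  D: (6/52) * 5 = 30/52
  H: (7/52) * 5 = 35/52
  E: (10/52) * 5 = 50/52
  B: (14/52) * 1 = 14/52
  F: (11/52) * 4 = 44/52
  G: (4/52) * 5 = 20/52
Sum = (30 + 35 + 50 + 14 + 44 + 20)/52 = 193/52

L = 193/52 = 3.7115 bits/symbol


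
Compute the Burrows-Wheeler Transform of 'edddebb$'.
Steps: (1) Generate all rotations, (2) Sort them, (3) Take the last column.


Rotations (sorted):
  0: $edddebb -> last char: b
  1: b$edddeb -> last char: b
  2: bb$eddde -> last char: e
  3: dddebb$e -> last char: e
  4: ddebb$ed -> last char: d
  5: debb$edd -> last char: d
  6: ebb$eddd -> last char: d
  7: edddebb$ -> last char: $


BWT = bbeeddd$


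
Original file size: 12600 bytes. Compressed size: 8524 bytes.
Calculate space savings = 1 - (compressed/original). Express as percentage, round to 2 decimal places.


ratio = compressed/original = 8524/12600 = 0.676508
savings = 1 - ratio = 1 - 0.676508 = 0.323492
as a percentage: 0.323492 * 100 = 32.35%

Space savings = 1 - 8524/12600 = 32.35%


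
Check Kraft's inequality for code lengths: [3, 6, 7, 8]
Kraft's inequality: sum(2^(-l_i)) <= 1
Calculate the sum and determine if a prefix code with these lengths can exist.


Sum = 2^(-3) + 2^(-6) + 2^(-7) + 2^(-8)
    = 0.125 + 0.015625 + 0.0078125 + 0.00390625
    = 39/256 = 0.15234375
Since 0.15234375 <= 1, Kraft's inequality IS satisfied.
A prefix code with these lengths CAN exist.

Kraft sum = 0.15234375. Satisfied.


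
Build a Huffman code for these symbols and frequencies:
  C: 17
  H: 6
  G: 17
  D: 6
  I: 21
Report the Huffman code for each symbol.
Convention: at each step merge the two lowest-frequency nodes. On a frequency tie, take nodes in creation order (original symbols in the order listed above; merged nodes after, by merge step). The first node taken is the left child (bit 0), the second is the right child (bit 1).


Huffman tree construction:
Step 1: Merge H(6) + D(6) = 12
Step 2: Merge (H+D)(12) + C(17) = 29
Step 3: Merge G(17) + I(21) = 38
Step 4: Merge ((H+D)+C)(29) + (G+I)(38) = 67
Read each symbol's code off the tree from the root (left child = 0, right child = 1).

Codes:
  C: 01 (length 2)
  H: 000 (length 3)
  G: 10 (length 2)
  D: 001 (length 3)
  I: 11 (length 2)
Average code length: 146/67 = 2.1791 bits/symbol


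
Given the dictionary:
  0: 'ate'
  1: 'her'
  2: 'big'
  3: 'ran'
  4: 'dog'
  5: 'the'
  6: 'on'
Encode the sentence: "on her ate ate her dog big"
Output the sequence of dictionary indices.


Look up each word in the dictionary:
  'on' -> 6
  'her' -> 1
  'ate' -> 0
  'ate' -> 0
  'her' -> 1
  'dog' -> 4
  'big' -> 2

Encoded: [6, 1, 0, 0, 1, 4, 2]


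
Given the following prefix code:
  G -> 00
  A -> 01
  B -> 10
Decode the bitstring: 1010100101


Decoding step by step:
Bits 10 -> B
Bits 10 -> B
Bits 10 -> B
Bits 01 -> A
Bits 01 -> A


Decoded message: BBBAA


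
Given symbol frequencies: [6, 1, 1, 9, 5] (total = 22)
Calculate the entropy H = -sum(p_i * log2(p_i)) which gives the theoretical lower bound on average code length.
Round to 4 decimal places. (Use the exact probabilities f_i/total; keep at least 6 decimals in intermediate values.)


Per-symbol terms -p_i * log2(p_i) with p_i = f_i/22:
  p = 6/22 = 0.272727: log2(p) = -1.874469, -p*log2(p) = 0.511219
  p = 1/22 = 0.045455: log2(p) = -4.459432, -p*log2(p) = 0.202701
  p = 1/22 = 0.045455: log2(p) = -4.459432, -p*log2(p) = 0.202701
  p = 9/22 = 0.409091: log2(p) = -1.289507, -p*log2(p) = 0.527525
  p = 5/22 = 0.227273: log2(p) = -2.137504, -p*log2(p) = 0.485796
H = 0.511219 + 0.202701 + 0.202701 + 0.527525 + 0.485796 = 1.929942

H = 1.9299 bits/symbol


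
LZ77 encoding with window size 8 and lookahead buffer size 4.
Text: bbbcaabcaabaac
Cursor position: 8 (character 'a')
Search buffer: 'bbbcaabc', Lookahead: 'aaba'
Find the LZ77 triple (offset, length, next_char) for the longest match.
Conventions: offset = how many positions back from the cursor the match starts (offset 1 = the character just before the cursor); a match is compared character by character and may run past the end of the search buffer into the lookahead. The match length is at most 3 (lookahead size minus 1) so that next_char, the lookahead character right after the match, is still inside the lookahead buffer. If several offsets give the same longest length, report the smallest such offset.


Try each offset into the search buffer:
  offset=1 (pos 7, char 'c'): match length 0
  offset=2 (pos 6, char 'b'): match length 0
  offset=3 (pos 5, char 'a'): match length 1
  offset=4 (pos 4, char 'a'): match length 3
  offset=5 (pos 3, char 'c'): match length 0
  offset=6 (pos 2, char 'b'): match length 0
  offset=7 (pos 1, char 'b'): match length 0
  offset=8 (pos 0, char 'b'): match length 0
Longest match has length 3 at offset 4.
next_char = character at position 8 + 3 = 11 -> 'a'

Best match: offset=4, length=3 (matching 'aab' starting at position 4)
LZ77 triple: (4, 3, 'a')


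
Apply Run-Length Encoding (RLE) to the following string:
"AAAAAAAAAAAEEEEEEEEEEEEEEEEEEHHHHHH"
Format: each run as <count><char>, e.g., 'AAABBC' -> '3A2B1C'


Scanning runs left to right:
  i=0: run of 'A' x 11 -> '11A'
  i=11: run of 'E' x 18 -> '18E'
  i=29: run of 'H' x 6 -> '6H'

RLE = 11A18E6H


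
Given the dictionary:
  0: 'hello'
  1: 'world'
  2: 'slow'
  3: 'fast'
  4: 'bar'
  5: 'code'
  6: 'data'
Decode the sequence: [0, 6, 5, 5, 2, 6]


Look up each index in the dictionary:
  0 -> 'hello'
  6 -> 'data'
  5 -> 'code'
  5 -> 'code'
  2 -> 'slow'
  6 -> 'data'

Decoded: "hello data code code slow data"


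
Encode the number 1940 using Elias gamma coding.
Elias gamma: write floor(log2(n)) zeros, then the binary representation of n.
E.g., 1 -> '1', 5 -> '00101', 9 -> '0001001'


num_bits = floor(log2(1940)) + 1 = 11
leading_zeros = num_bits - 1 = 10
binary(1940) = 11110010100

Elias gamma(1940) = '0000000000' + '11110010100' = 000000000011110010100 (21 bits)


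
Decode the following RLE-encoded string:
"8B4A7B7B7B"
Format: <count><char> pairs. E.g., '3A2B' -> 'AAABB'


Expanding each <count><char> pair:
  8B -> 'BBBBBBBB'
  4A -> 'AAAA'
  7B -> 'BBBBBBB'
  7B -> 'BBBBBBB'
  7B -> 'BBBBBBB'

Decoded = BBBBBBBBAAAABBBBBBBBBBBBBBBBBBBBB


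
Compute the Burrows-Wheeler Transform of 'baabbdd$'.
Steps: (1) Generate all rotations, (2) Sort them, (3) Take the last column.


Rotations (sorted):
  0: $baabbdd -> last char: d
  1: aabbdd$b -> last char: b
  2: abbdd$ba -> last char: a
  3: baabbdd$ -> last char: $
  4: bbdd$baa -> last char: a
  5: bdd$baab -> last char: b
  6: d$baabbd -> last char: d
  7: dd$baabb -> last char: b


BWT = dba$abdb


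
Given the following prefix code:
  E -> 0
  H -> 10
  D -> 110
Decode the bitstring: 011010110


Decoding step by step:
Bits 0 -> E
Bits 110 -> D
Bits 10 -> H
Bits 110 -> D


Decoded message: EDHD


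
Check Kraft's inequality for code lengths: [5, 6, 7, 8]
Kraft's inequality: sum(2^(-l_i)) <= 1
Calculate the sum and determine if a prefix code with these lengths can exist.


Sum = 2^(-5) + 2^(-6) + 2^(-7) + 2^(-8)
    = 0.03125 + 0.015625 + 0.0078125 + 0.00390625
    = 15/256 = 0.05859375
Since 0.05859375 <= 1, Kraft's inequality IS satisfied.
A prefix code with these lengths CAN exist.

Kraft sum = 0.05859375. Satisfied.


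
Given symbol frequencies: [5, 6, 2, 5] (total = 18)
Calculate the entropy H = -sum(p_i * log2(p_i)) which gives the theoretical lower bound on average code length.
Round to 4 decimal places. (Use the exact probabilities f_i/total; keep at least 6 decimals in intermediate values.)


Per-symbol terms -p_i * log2(p_i) with p_i = f_i/18:
  p = 5/18 = 0.277778: log2(p) = -1.847997, -p*log2(p) = 0.513332
  p = 6/18 = 0.333333: log2(p) = -1.584963, -p*log2(p) = 0.528321
  p = 2/18 = 0.111111: log2(p) = -3.169925, -p*log2(p) = 0.352214
  p = 5/18 = 0.277778: log2(p) = -1.847997, -p*log2(p) = 0.513332
H = 0.513332 + 0.528321 + 0.352214 + 0.513332 = 1.907199

H = 1.9072 bits/symbol


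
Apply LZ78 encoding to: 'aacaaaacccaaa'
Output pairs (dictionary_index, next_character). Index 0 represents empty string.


LZ78 encoding steps:
Dictionary: {0: ''}
Step 1: w='' (idx 0), next='a' -> output (0, 'a'), add 'a' as idx 1
Step 2: w='a' (idx 1), next='c' -> output (1, 'c'), add 'ac' as idx 2
Step 3: w='a' (idx 1), next='a' -> output (1, 'a'), add 'aa' as idx 3
Step 4: w='aa' (idx 3), next='c' -> output (3, 'c'), add 'aac' as idx 4
Step 5: w='' (idx 0), next='c' -> output (0, 'c'), add 'c' as idx 5
Step 6: w='c' (idx 5), next='a' -> output (5, 'a'), add 'ca' as idx 6
Step 7: w='aa' (idx 3), end of input -> output (3, '')


Encoded: [(0, 'a'), (1, 'c'), (1, 'a'), (3, 'c'), (0, 'c'), (5, 'a'), (3, '')]


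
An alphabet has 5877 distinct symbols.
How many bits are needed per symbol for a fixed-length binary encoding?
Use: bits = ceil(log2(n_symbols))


log2(5877) = 12.5209
Bracket: 2^12 = 4096 < 5877 <= 2^13 = 8192
So ceil(log2(5877)) = 13

bits = ceil(log2(5877)) = ceil(12.5209) = 13 bits


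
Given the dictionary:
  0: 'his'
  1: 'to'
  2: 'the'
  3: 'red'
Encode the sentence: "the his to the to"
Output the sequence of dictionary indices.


Look up each word in the dictionary:
  'the' -> 2
  'his' -> 0
  'to' -> 1
  'the' -> 2
  'to' -> 1

Encoded: [2, 0, 1, 2, 1]


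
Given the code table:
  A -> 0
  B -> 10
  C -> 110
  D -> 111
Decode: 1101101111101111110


Decoding:
110 -> C
110 -> C
111 -> D
110 -> C
111 -> D
111 -> D
0 -> A


Result: CCDCDDA


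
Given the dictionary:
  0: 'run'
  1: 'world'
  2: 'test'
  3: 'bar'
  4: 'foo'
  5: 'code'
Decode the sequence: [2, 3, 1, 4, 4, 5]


Look up each index in the dictionary:
  2 -> 'test'
  3 -> 'bar'
  1 -> 'world'
  4 -> 'foo'
  4 -> 'foo'
  5 -> 'code'

Decoded: "test bar world foo foo code"


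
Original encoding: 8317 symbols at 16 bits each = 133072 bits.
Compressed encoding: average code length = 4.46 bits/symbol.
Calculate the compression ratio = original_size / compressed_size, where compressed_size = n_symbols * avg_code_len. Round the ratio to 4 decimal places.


original_size = n_symbols * orig_bits = 8317 * 16 = 133072 bits
compressed_size = n_symbols * avg_code_len = 8317 * 4.46 = 37093.82 bits
ratio = original_size / compressed_size = 133072 / 37093.82 = 3.5874

Compression ratio = 3.5874


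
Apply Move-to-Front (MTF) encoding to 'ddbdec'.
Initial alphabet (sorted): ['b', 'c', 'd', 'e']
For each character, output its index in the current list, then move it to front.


MTF encoding:
'd': index 2 in ['b', 'c', 'd', 'e'] -> ['d', 'b', 'c', 'e']
'd': index 0 in ['d', 'b', 'c', 'e'] -> ['d', 'b', 'c', 'e']
'b': index 1 in ['d', 'b', 'c', 'e'] -> ['b', 'd', 'c', 'e']
'd': index 1 in ['b', 'd', 'c', 'e'] -> ['d', 'b', 'c', 'e']
'e': index 3 in ['d', 'b', 'c', 'e'] -> ['e', 'd', 'b', 'c']
'c': index 3 in ['e', 'd', 'b', 'c'] -> ['c', 'e', 'd', 'b']


Output: [2, 0, 1, 1, 3, 3]


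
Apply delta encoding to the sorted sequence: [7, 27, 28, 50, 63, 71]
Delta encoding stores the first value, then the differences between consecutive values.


First value: 7
Deltas:
  27 - 7 = 20
  28 - 27 = 1
  50 - 28 = 22
  63 - 50 = 13
  71 - 63 = 8


Delta encoded: [7, 20, 1, 22, 13, 8]


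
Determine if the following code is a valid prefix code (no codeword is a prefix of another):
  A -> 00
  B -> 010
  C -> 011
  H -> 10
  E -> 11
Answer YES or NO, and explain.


Checking each pair (does one codeword prefix another?):
  A='00' vs B='010': no prefix
  A='00' vs C='011': no prefix
  A='00' vs H='10': no prefix
  A='00' vs E='11': no prefix
  B='010' vs A='00': no prefix
  B='010' vs C='011': no prefix
  B='010' vs H='10': no prefix
  B='010' vs E='11': no prefix
  C='011' vs A='00': no prefix
  C='011' vs B='010': no prefix
  C='011' vs H='10': no prefix
  C='011' vs E='11': no prefix
  H='10' vs A='00': no prefix
  H='10' vs B='010': no prefix
  H='10' vs C='011': no prefix
  H='10' vs E='11': no prefix
  E='11' vs A='00': no prefix
  E='11' vs B='010': no prefix
  E='11' vs C='011': no prefix
  E='11' vs H='10': no prefix
No violation found over all pairs.

YES -- this is a valid prefix code. No codeword is a prefix of any other codeword.


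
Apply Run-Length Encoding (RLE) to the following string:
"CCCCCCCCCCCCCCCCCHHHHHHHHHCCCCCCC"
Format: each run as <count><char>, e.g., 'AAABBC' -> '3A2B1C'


Scanning runs left to right:
  i=0: run of 'C' x 17 -> '17C'
  i=17: run of 'H' x 9 -> '9H'
  i=26: run of 'C' x 7 -> '7C'

RLE = 17C9H7C


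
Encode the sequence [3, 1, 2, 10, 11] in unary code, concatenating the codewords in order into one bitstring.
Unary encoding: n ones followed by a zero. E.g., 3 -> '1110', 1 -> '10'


Encode each number as n ones followed by a terminating 0:
  3 -> 1110 (4 bits)
  1 -> 10 (2 bits)
  2 -> 110 (3 bits)
  10 -> 11111111110 (11 bits)
  11 -> 111111111110 (12 bits)
Total length = 4 + 2 + 3 + 11 + 12 = 32 bits.

Unary([3, 1, 2, 10, 11]) = 11101011011111111110111111111110 (32 bits)


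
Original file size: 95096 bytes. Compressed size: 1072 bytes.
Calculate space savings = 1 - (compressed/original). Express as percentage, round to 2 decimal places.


ratio = compressed/original = 1072/95096 = 0.011273
savings = 1 - ratio = 1 - 0.011273 = 0.988727
as a percentage: 0.988727 * 100 = 98.87%

Space savings = 1 - 1072/95096 = 98.87%


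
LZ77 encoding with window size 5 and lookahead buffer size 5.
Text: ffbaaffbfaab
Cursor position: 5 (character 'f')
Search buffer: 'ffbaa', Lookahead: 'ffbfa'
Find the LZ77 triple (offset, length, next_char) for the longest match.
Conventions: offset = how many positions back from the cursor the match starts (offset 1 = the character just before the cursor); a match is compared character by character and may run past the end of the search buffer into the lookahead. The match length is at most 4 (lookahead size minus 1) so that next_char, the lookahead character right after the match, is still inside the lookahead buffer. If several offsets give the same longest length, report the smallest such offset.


Try each offset into the search buffer:
  offset=1 (pos 4, char 'a'): match length 0
  offset=2 (pos 3, char 'a'): match length 0
  offset=3 (pos 2, char 'b'): match length 0
  offset=4 (pos 1, char 'f'): match length 1
  offset=5 (pos 0, char 'f'): match length 3
Longest match has length 3 at offset 5.
next_char = character at position 5 + 3 = 8 -> 'f'

Best match: offset=5, length=3 (matching 'ffb' starting at position 0)
LZ77 triple: (5, 3, 'f')


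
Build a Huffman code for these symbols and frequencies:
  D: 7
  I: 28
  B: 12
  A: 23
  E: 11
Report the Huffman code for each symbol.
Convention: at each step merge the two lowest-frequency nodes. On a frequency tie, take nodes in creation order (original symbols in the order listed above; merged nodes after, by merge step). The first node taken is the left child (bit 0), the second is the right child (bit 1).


Huffman tree construction:
Step 1: Merge D(7) + E(11) = 18
Step 2: Merge B(12) + (D+E)(18) = 30
Step 3: Merge A(23) + I(28) = 51
Step 4: Merge (B+(D+E))(30) + (A+I)(51) = 81
Read each symbol's code off the tree from the root (left child = 0, right child = 1).

Codes:
  D: 010 (length 3)
  I: 11 (length 2)
  B: 00 (length 2)
  A: 10 (length 2)
  E: 011 (length 3)
Average code length: 180/81 = 2.2222 bits/symbol


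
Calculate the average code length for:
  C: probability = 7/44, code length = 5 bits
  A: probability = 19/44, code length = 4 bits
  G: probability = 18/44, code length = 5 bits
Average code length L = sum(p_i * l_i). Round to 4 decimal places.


Weighted contributions p_i * l_i:
  C: (7/44) * 5 = 35/44
  A: (19/44) * 4 = 76/44
  G: (18/44) * 5 = 90/44
Sum = (35 + 76 + 90)/44 = 201/44

L = 201/44 = 4.5682 bits/symbol


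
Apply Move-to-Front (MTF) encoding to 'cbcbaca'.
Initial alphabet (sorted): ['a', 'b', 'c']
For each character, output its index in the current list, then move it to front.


MTF encoding:
'c': index 2 in ['a', 'b', 'c'] -> ['c', 'a', 'b']
'b': index 2 in ['c', 'a', 'b'] -> ['b', 'c', 'a']
'c': index 1 in ['b', 'c', 'a'] -> ['c', 'b', 'a']
'b': index 1 in ['c', 'b', 'a'] -> ['b', 'c', 'a']
'a': index 2 in ['b', 'c', 'a'] -> ['a', 'b', 'c']
'c': index 2 in ['a', 'b', 'c'] -> ['c', 'a', 'b']
'a': index 1 in ['c', 'a', 'b'] -> ['a', 'c', 'b']


Output: [2, 2, 1, 1, 2, 2, 1]


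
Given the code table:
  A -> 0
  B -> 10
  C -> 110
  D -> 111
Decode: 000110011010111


Decoding:
0 -> A
0 -> A
0 -> A
110 -> C
0 -> A
110 -> C
10 -> B
111 -> D


Result: AAACACBD


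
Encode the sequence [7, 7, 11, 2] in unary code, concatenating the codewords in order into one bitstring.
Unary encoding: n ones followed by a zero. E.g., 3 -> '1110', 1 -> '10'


Encode each number as n ones followed by a terminating 0:
  7 -> 11111110 (8 bits)
  7 -> 11111110 (8 bits)
  11 -> 111111111110 (12 bits)
  2 -> 110 (3 bits)
Total length = 8 + 8 + 12 + 3 = 31 bits.

Unary([7, 7, 11, 2]) = 1111111011111110111111111110110 (31 bits)


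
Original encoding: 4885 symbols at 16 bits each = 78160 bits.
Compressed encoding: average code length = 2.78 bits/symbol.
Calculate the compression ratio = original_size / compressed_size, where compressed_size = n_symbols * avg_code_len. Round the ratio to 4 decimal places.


original_size = n_symbols * orig_bits = 4885 * 16 = 78160 bits
compressed_size = n_symbols * avg_code_len = 4885 * 2.78 = 13580.3 bits
ratio = original_size / compressed_size = 78160 / 13580.3 = 5.7554

Compression ratio = 5.7554


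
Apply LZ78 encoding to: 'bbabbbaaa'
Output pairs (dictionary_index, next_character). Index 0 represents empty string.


LZ78 encoding steps:
Dictionary: {0: ''}
Step 1: w='' (idx 0), next='b' -> output (0, 'b'), add 'b' as idx 1
Step 2: w='b' (idx 1), next='a' -> output (1, 'a'), add 'ba' as idx 2
Step 3: w='b' (idx 1), next='b' -> output (1, 'b'), add 'bb' as idx 3
Step 4: w='ba' (idx 2), next='a' -> output (2, 'a'), add 'baa' as idx 4
Step 5: w='' (idx 0), next='a' -> output (0, 'a'), add 'a' as idx 5


Encoded: [(0, 'b'), (1, 'a'), (1, 'b'), (2, 'a'), (0, 'a')]


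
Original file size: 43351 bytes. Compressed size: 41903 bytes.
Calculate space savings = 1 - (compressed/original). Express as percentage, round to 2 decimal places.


ratio = compressed/original = 41903/43351 = 0.966598
savings = 1 - ratio = 1 - 0.966598 = 0.033402
as a percentage: 0.033402 * 100 = 3.34%

Space savings = 1 - 41903/43351 = 3.34%


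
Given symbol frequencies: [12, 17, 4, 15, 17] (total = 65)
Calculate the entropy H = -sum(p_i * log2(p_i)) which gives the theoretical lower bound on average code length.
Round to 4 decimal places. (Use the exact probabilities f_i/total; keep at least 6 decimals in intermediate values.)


Per-symbol terms -p_i * log2(p_i) with p_i = f_i/65:
  p = 12/65 = 0.184615: log2(p) = -2.437405, -p*log2(p) = 0.449983
  p = 17/65 = 0.261538: log2(p) = -1.934905, -p*log2(p) = 0.506052
  p = 4/65 = 0.061538: log2(p) = -4.022368, -p*log2(p) = 0.247530
  p = 15/65 = 0.230769: log2(p) = -2.115477, -p*log2(p) = 0.488187
  p = 17/65 = 0.261538: log2(p) = -1.934905, -p*log2(p) = 0.506052
H = 0.449983 + 0.506052 + 0.247530 + 0.488187 + 0.506052 = 2.197804

H = 2.1978 bits/symbol


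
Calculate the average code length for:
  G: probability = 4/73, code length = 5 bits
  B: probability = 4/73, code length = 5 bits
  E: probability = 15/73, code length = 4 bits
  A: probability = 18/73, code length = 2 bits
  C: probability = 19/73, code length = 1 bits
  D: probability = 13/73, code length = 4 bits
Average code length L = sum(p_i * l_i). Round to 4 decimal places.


Weighted contributions p_i * l_i:
  G: (4/73) * 5 = 20/73
  B: (4/73) * 5 = 20/73
  E: (15/73) * 4 = 60/73
  A: (18/73) * 2 = 36/73
  C: (19/73) * 1 = 19/73
  D: (13/73) * 4 = 52/73
Sum = (20 + 20 + 60 + 36 + 19 + 52)/73 = 207/73

L = 207/73 = 2.8356 bits/symbol


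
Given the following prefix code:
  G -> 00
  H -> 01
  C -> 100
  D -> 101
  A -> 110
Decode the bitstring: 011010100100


Decoding step by step:
Bits 01 -> H
Bits 101 -> D
Bits 01 -> H
Bits 00 -> G
Bits 100 -> C


Decoded message: HDHGC


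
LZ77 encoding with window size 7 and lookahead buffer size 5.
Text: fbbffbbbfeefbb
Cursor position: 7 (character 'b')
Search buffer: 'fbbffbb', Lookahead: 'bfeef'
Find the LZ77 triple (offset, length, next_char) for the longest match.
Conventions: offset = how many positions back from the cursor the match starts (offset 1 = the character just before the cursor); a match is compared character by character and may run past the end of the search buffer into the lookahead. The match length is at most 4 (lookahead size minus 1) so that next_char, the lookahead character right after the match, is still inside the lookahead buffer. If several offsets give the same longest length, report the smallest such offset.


Try each offset into the search buffer:
  offset=1 (pos 6, char 'b'): match length 1
  offset=2 (pos 5, char 'b'): match length 1
  offset=3 (pos 4, char 'f'): match length 0
  offset=4 (pos 3, char 'f'): match length 0
  offset=5 (pos 2, char 'b'): match length 2
  offset=6 (pos 1, char 'b'): match length 1
  offset=7 (pos 0, char 'f'): match length 0
Longest match has length 2 at offset 5.
next_char = character at position 7 + 2 = 9 -> 'e'

Best match: offset=5, length=2 (matching 'bf' starting at position 2)
LZ77 triple: (5, 2, 'e')


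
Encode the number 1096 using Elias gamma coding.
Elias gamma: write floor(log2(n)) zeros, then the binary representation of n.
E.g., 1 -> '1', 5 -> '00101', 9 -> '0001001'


num_bits = floor(log2(1096)) + 1 = 11
leading_zeros = num_bits - 1 = 10
binary(1096) = 10001001000

Elias gamma(1096) = '0000000000' + '10001001000' = 000000000010001001000 (21 bits)


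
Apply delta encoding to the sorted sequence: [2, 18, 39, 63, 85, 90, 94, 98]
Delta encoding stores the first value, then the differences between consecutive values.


First value: 2
Deltas:
  18 - 2 = 16
  39 - 18 = 21
  63 - 39 = 24
  85 - 63 = 22
  90 - 85 = 5
  94 - 90 = 4
  98 - 94 = 4


Delta encoded: [2, 16, 21, 24, 22, 5, 4, 4]


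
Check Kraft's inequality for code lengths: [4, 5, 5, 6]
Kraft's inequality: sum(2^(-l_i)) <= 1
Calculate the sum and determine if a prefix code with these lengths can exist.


Sum = 2^(-4) + 2^(-5) + 2^(-5) + 2^(-6)
    = 0.0625 + 0.03125 + 0.03125 + 0.015625
    = 9/64 = 0.140625
Since 0.140625 <= 1, Kraft's inequality IS satisfied.
A prefix code with these lengths CAN exist.

Kraft sum = 0.140625. Satisfied.


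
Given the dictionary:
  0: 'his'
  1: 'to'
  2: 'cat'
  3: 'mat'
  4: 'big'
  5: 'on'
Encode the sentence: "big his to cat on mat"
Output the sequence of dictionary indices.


Look up each word in the dictionary:
  'big' -> 4
  'his' -> 0
  'to' -> 1
  'cat' -> 2
  'on' -> 5
  'mat' -> 3

Encoded: [4, 0, 1, 2, 5, 3]


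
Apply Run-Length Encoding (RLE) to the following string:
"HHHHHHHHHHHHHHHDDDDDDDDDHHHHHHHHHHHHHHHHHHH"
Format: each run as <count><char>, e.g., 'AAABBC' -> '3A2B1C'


Scanning runs left to right:
  i=0: run of 'H' x 15 -> '15H'
  i=15: run of 'D' x 9 -> '9D'
  i=24: run of 'H' x 19 -> '19H'

RLE = 15H9D19H


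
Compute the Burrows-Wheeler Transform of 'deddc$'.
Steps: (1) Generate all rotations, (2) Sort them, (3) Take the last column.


Rotations (sorted):
  0: $deddc -> last char: c
  1: c$dedd -> last char: d
  2: dc$ded -> last char: d
  3: ddc$de -> last char: e
  4: deddc$ -> last char: $
  5: eddc$d -> last char: d


BWT = cdde$d


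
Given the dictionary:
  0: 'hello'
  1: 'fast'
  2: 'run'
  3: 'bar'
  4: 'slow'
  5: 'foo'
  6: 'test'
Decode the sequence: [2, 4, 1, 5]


Look up each index in the dictionary:
  2 -> 'run'
  4 -> 'slow'
  1 -> 'fast'
  5 -> 'foo'

Decoded: "run slow fast foo"


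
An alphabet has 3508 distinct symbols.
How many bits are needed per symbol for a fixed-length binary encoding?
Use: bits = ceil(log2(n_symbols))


log2(3508) = 11.7764
Bracket: 2^11 = 2048 < 3508 <= 2^12 = 4096
So ceil(log2(3508)) = 12

bits = ceil(log2(3508)) = ceil(11.7764) = 12 bits


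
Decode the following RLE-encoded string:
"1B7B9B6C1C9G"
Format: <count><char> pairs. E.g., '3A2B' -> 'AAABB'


Expanding each <count><char> pair:
  1B -> 'B'
  7B -> 'BBBBBBB'
  9B -> 'BBBBBBBBB'
  6C -> 'CCCCCC'
  1C -> 'C'
  9G -> 'GGGGGGGGG'

Decoded = BBBBBBBBBBBBBBBBBCCCCCCCGGGGGGGGG


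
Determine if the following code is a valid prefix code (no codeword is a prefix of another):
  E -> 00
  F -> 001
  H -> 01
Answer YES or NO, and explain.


Checking each pair (does one codeword prefix another?):
  E='00' vs F='001': prefix -- VIOLATION

NO -- this is NOT a valid prefix code. E (00) is a prefix of F (001).


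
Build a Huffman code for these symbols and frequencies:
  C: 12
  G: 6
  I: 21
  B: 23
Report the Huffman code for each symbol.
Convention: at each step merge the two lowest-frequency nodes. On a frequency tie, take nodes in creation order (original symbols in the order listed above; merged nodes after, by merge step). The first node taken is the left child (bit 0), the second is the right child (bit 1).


Huffman tree construction:
Step 1: Merge G(6) + C(12) = 18
Step 2: Merge (G+C)(18) + I(21) = 39
Step 3: Merge B(23) + ((G+C)+I)(39) = 62
Read each symbol's code off the tree from the root (left child = 0, right child = 1).

Codes:
  C: 101 (length 3)
  G: 100 (length 3)
  I: 11 (length 2)
  B: 0 (length 1)
Average code length: 119/62 = 1.9194 bits/symbol


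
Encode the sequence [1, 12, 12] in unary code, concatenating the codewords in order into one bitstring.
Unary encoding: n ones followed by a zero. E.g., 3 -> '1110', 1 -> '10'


Encode each number as n ones followed by a terminating 0:
  1 -> 10 (2 bits)
  12 -> 1111111111110 (13 bits)
  12 -> 1111111111110 (13 bits)
Total length = 2 + 13 + 13 = 28 bits.

Unary([1, 12, 12]) = 1011111111111101111111111110 (28 bits)


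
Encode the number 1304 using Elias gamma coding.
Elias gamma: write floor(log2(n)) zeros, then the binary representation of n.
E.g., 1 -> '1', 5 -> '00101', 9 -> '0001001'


num_bits = floor(log2(1304)) + 1 = 11
leading_zeros = num_bits - 1 = 10
binary(1304) = 10100011000

Elias gamma(1304) = '0000000000' + '10100011000' = 000000000010100011000 (21 bits)


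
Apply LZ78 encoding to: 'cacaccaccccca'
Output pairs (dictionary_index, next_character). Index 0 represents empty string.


LZ78 encoding steps:
Dictionary: {0: ''}
Step 1: w='' (idx 0), next='c' -> output (0, 'c'), add 'c' as idx 1
Step 2: w='' (idx 0), next='a' -> output (0, 'a'), add 'a' as idx 2
Step 3: w='c' (idx 1), next='a' -> output (1, 'a'), add 'ca' as idx 3
Step 4: w='c' (idx 1), next='c' -> output (1, 'c'), add 'cc' as idx 4
Step 5: w='a' (idx 2), next='c' -> output (2, 'c'), add 'ac' as idx 5
Step 6: w='cc' (idx 4), next='c' -> output (4, 'c'), add 'ccc' as idx 6
Step 7: w='ca' (idx 3), end of input -> output (3, '')


Encoded: [(0, 'c'), (0, 'a'), (1, 'a'), (1, 'c'), (2, 'c'), (4, 'c'), (3, '')]


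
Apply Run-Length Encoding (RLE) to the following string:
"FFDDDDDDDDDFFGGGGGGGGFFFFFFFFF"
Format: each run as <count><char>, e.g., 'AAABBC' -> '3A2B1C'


Scanning runs left to right:
  i=0: run of 'F' x 2 -> '2F'
  i=2: run of 'D' x 9 -> '9D'
  i=11: run of 'F' x 2 -> '2F'
  i=13: run of 'G' x 8 -> '8G'
  i=21: run of 'F' x 9 -> '9F'

RLE = 2F9D2F8G9F


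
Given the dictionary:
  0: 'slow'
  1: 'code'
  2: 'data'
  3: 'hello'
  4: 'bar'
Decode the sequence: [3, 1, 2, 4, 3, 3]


Look up each index in the dictionary:
  3 -> 'hello'
  1 -> 'code'
  2 -> 'data'
  4 -> 'bar'
  3 -> 'hello'
  3 -> 'hello'

Decoded: "hello code data bar hello hello"


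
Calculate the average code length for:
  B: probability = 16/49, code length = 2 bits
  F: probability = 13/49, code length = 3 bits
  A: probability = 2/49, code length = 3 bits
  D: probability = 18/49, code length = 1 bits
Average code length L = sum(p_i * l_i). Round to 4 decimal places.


Weighted contributions p_i * l_i:
  B: (16/49) * 2 = 32/49
  F: (13/49) * 3 = 39/49
  A: (2/49) * 3 = 6/49
  D: (18/49) * 1 = 18/49
Sum = (32 + 39 + 6 + 18)/49 = 95/49

L = 95/49 = 1.9388 bits/symbol


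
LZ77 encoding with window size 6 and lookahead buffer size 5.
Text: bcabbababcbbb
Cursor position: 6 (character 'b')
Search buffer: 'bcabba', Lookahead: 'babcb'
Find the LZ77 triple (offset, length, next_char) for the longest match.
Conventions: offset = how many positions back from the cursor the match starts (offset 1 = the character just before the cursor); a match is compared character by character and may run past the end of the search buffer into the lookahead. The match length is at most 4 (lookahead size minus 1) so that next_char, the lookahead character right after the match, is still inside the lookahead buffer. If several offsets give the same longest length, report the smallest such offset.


Try each offset into the search buffer:
  offset=1 (pos 5, char 'a'): match length 0
  offset=2 (pos 4, char 'b'): match length 3
  offset=3 (pos 3, char 'b'): match length 1
  offset=4 (pos 2, char 'a'): match length 0
  offset=5 (pos 1, char 'c'): match length 0
  offset=6 (pos 0, char 'b'): match length 1
Longest match has length 3 at offset 2.
next_char = character at position 6 + 3 = 9 -> 'c'

Best match: offset=2, length=3 (matching 'bab' starting at position 4)
LZ77 triple: (2, 3, 'c')


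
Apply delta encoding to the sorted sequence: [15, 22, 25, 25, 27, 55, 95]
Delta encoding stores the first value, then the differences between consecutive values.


First value: 15
Deltas:
  22 - 15 = 7
  25 - 22 = 3
  25 - 25 = 0
  27 - 25 = 2
  55 - 27 = 28
  95 - 55 = 40


Delta encoded: [15, 7, 3, 0, 2, 28, 40]


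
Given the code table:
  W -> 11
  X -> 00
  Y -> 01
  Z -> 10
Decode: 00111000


Decoding:
00 -> X
11 -> W
10 -> Z
00 -> X


Result: XWZX


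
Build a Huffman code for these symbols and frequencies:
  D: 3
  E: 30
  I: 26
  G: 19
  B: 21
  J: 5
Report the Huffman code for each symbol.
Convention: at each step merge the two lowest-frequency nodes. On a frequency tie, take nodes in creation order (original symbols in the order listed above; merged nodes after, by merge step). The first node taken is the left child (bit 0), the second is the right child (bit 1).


Huffman tree construction:
Step 1: Merge D(3) + J(5) = 8
Step 2: Merge (D+J)(8) + G(19) = 27
Step 3: Merge B(21) + I(26) = 47
Step 4: Merge ((D+J)+G)(27) + E(30) = 57
Step 5: Merge (B+I)(47) + (((D+J)+G)+E)(57) = 104
Read each symbol's code off the tree from the root (left child = 0, right child = 1).

Codes:
  D: 1000 (length 4)
  E: 11 (length 2)
  I: 01 (length 2)
  G: 101 (length 3)
  B: 00 (length 2)
  J: 1001 (length 4)
Average code length: 243/104 = 2.3365 bits/symbol


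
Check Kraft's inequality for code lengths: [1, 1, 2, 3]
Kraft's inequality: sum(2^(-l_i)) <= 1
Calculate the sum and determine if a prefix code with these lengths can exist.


Sum = 2^(-1) + 2^(-1) + 2^(-2) + 2^(-3)
    = 0.5 + 0.5 + 0.25 + 0.125
    = 11/8 = 1.375
Since 1.375 > 1, Kraft's inequality is NOT satisfied.
A prefix code with these lengths CANNOT exist.

Kraft sum = 1.375. Not satisfied.


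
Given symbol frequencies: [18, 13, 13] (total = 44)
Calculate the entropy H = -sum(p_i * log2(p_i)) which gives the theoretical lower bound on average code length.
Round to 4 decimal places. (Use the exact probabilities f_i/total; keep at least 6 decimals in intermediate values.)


Per-symbol terms -p_i * log2(p_i) with p_i = f_i/44:
  p = 18/44 = 0.409091: log2(p) = -1.289507, -p*log2(p) = 0.527525
  p = 13/44 = 0.295455: log2(p) = -1.758992, -p*log2(p) = 0.519702
  p = 13/44 = 0.295455: log2(p) = -1.758992, -p*log2(p) = 0.519702
H = 0.527525 + 0.519702 + 0.519702 = 1.566929

H = 1.5669 bits/symbol


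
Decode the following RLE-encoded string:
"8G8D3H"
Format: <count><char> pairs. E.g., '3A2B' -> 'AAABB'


Expanding each <count><char> pair:
  8G -> 'GGGGGGGG'
  8D -> 'DDDDDDDD'
  3H -> 'HHH'

Decoded = GGGGGGGGDDDDDDDDHHH


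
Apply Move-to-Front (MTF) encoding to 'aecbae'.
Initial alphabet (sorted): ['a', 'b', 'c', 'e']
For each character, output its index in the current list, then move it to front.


MTF encoding:
'a': index 0 in ['a', 'b', 'c', 'e'] -> ['a', 'b', 'c', 'e']
'e': index 3 in ['a', 'b', 'c', 'e'] -> ['e', 'a', 'b', 'c']
'c': index 3 in ['e', 'a', 'b', 'c'] -> ['c', 'e', 'a', 'b']
'b': index 3 in ['c', 'e', 'a', 'b'] -> ['b', 'c', 'e', 'a']
'a': index 3 in ['b', 'c', 'e', 'a'] -> ['a', 'b', 'c', 'e']
'e': index 3 in ['a', 'b', 'c', 'e'] -> ['e', 'a', 'b', 'c']


Output: [0, 3, 3, 3, 3, 3]


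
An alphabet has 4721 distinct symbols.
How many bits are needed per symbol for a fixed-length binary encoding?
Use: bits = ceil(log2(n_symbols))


log2(4721) = 12.2049
Bracket: 2^12 = 4096 < 4721 <= 2^13 = 8192
So ceil(log2(4721)) = 13

bits = ceil(log2(4721)) = ceil(12.2049) = 13 bits


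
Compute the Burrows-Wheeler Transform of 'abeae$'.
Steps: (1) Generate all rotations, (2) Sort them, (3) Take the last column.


Rotations (sorted):
  0: $abeae -> last char: e
  1: abeae$ -> last char: $
  2: ae$abe -> last char: e
  3: beae$a -> last char: a
  4: e$abea -> last char: a
  5: eae$ab -> last char: b


BWT = e$eaab


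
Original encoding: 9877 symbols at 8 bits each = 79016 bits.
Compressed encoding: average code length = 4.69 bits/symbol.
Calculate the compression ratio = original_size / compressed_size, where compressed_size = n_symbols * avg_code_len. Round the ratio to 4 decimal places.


original_size = n_symbols * orig_bits = 9877 * 8 = 79016 bits
compressed_size = n_symbols * avg_code_len = 9877 * 4.69 = 46323.13 bits
ratio = original_size / compressed_size = 79016 / 46323.13 = 1.7058

Compression ratio = 1.7058


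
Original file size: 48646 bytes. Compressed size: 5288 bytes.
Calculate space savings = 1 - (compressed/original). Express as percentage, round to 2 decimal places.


ratio = compressed/original = 5288/48646 = 0.108704
savings = 1 - ratio = 1 - 0.108704 = 0.891296
as a percentage: 0.891296 * 100 = 89.13%

Space savings = 1 - 5288/48646 = 89.13%


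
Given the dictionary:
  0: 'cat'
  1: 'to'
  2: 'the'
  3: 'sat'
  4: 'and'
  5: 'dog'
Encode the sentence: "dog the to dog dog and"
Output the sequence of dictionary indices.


Look up each word in the dictionary:
  'dog' -> 5
  'the' -> 2
  'to' -> 1
  'dog' -> 5
  'dog' -> 5
  'and' -> 4

Encoded: [5, 2, 1, 5, 5, 4]


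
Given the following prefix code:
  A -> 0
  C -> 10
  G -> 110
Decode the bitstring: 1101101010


Decoding step by step:
Bits 110 -> G
Bits 110 -> G
Bits 10 -> C
Bits 10 -> C


Decoded message: GGCC


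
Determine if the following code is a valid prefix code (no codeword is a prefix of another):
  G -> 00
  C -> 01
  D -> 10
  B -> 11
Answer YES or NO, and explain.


Checking each pair (does one codeword prefix another?):
  G='00' vs C='01': no prefix
  G='00' vs D='10': no prefix
  G='00' vs B='11': no prefix
  C='01' vs G='00': no prefix
  C='01' vs D='10': no prefix
  C='01' vs B='11': no prefix
  D='10' vs G='00': no prefix
  D='10' vs C='01': no prefix
  D='10' vs B='11': no prefix
  B='11' vs G='00': no prefix
  B='11' vs C='01': no prefix
  B='11' vs D='10': no prefix
No violation found over all pairs.

YES -- this is a valid prefix code. No codeword is a prefix of any other codeword.


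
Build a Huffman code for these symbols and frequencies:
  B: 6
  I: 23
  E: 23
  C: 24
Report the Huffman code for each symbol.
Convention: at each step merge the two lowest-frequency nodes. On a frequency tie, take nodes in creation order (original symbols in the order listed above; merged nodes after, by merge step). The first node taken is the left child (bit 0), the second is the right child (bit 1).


Huffman tree construction:
Step 1: Merge B(6) + I(23) = 29
Step 2: Merge E(23) + C(24) = 47
Step 3: Merge (B+I)(29) + (E+C)(47) = 76
Read each symbol's code off the tree from the root (left child = 0, right child = 1).

Codes:
  B: 00 (length 2)
  I: 01 (length 2)
  E: 10 (length 2)
  C: 11 (length 2)
Average code length: 152/76 = 2.0000 bits/symbol
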